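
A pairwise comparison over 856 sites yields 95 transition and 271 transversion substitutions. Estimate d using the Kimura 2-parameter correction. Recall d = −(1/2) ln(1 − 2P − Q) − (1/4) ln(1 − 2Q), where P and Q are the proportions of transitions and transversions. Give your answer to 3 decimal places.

P = 95/856 ≈ 0.110981 and Q = 271/856 ≈ 0.316589.
Under the Kimura two-parameter model, d = −½ ln(1 − 2P − Q) − ¼ ln(1 − 2Q).
1 − 2P − Q = 0.461449, giving −½ ln(0.461449) = 0.386692.
1 − 2Q = 0.366822, giving −¼ ln(0.366822) = 0.250720.
d = 0.386692 + 0.250720 = 0.637412.

0.637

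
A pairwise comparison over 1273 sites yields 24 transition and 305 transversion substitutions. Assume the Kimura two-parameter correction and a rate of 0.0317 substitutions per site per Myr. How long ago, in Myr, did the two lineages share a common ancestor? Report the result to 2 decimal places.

5.13

P = 24/1273 ≈ 0.018853 and Q = 305/1273 ≈ 0.239592.
Under the Kimura two-parameter model, d = −½ ln(1 − 2P − Q) − ¼ ln(1 − 2Q).
1 − 2P − Q = 0.722702, giving −½ ln(0.722702) = 0.162379.
1 − 2Q = 0.520816, giving −¼ ln(0.520816) = 0.163090.
d = 0.162379 + 0.163090 = 0.325469.
Under a molecular clock d = 2μt, so t = d/(2μ) = 0.325469 / (2 × 0.0317) = 5.13 Myr.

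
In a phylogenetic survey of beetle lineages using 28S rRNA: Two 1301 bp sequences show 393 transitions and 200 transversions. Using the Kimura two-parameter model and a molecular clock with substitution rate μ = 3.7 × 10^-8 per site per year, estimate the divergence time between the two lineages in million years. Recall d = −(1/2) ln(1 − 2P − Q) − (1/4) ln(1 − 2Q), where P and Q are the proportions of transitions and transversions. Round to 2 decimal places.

P = 393/1301 ≈ 0.302075 and Q = 200/1301 ≈ 0.153728.
Under the Kimura two-parameter model, d = −½ ln(1 − 2P − Q) − ¼ ln(1 − 2Q).
1 − 2P − Q = 0.242122, giving −½ ln(0.242122) = 0.709157.
1 − 2Q = 0.692544, giving −¼ ln(0.692544) = 0.091846.
d = 0.709157 + 0.091846 = 0.801003.
Under a molecular clock d = 2μt, so t = d/(2μ) = 0.801003 / (2 × 3.7 × 10^-8) = 10.82 million years.

10.82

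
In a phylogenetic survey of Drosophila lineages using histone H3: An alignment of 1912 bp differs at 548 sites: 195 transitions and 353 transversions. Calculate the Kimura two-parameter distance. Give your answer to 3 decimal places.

0.361

P = 195/1912 ≈ 0.101987 and Q = 353/1912 ≈ 0.184623.
Under the Kimura two-parameter model, d = −½ ln(1 − 2P − Q) − ¼ ln(1 − 2Q).
1 − 2P − Q = 0.611403, giving −½ ln(0.611403) = 0.245999.
1 − 2Q = 0.630754, giving −¼ ln(0.630754) = 0.115210.
d = 0.245999 + 0.115210 = 0.361209.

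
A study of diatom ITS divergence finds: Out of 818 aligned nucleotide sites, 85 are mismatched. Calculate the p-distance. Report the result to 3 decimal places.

p = 85/818 = 0.103911… ≈ 0.104 (to 3 d.p.).

0.104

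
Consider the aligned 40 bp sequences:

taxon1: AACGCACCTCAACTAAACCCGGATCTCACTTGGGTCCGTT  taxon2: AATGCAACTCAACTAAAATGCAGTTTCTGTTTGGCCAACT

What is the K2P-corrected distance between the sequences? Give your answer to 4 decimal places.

Of 40 sites, 8 differences are transitions and 8 are transversions, so P = 8/40 = 0.2 and Q = 8/40 = 0.2.
Under the Kimura two-parameter model, d = −½ ln(1 − 2P − Q) − ¼ ln(1 − 2Q).
1 − 2P − Q = 0.4, giving −½ ln(0.4) = 0.458145.
1 − 2Q = 0.6, giving −¼ ln(0.6) = 0.127706.
d = 0.458145 + 0.127706 = 0.585851.

0.5859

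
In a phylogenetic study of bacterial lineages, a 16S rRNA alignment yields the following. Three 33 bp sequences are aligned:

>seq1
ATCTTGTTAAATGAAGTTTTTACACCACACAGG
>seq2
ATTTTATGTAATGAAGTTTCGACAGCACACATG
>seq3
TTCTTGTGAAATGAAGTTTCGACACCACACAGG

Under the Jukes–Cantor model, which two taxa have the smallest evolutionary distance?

seq1–seq2: 8/33 differ, p = 0.242, d = 0.293.
seq1–seq3: 4/33 differ, p = 0.121, d = 0.132.
seq2–seq3: 6/33 differ, p = 0.182, d = 0.208.
The smallest distance is between seq1 and seq3.

seq1 and seq3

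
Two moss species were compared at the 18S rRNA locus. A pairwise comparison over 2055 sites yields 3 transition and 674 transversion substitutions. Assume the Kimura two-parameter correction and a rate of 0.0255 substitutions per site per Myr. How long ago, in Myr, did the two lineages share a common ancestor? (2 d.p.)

P = 3/2055 ≈ 0.00146 and Q = 674/2055 ≈ 0.327981.
Under the Kimura two-parameter model, d = −½ ln(1 − 2P − Q) − ¼ ln(1 − 2Q).
1 − 2P − Q = 0.669099, giving −½ ln(0.669099) = 0.200912.
1 − 2Q = 0.344038, giving −¼ ln(0.344038) = 0.266751.
d = 0.200912 + 0.266751 = 0.467663.
Under a molecular clock d = 2μt, so t = d/(2μ) = 0.467663 / (2 × 0.0255) = 9.17 Myr.

9.17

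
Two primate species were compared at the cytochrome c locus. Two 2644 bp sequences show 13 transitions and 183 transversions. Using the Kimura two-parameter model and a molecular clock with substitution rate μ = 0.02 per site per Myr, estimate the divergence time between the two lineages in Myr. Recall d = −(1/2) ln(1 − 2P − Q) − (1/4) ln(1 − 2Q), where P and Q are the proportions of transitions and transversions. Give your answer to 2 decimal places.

P = 13/2644 ≈ 0.004917 and Q = 183/2644 ≈ 0.069213.
Under the Kimura two-parameter model, d = −½ ln(1 − 2P − Q) − ¼ ln(1 − 2Q).
1 − 2P − Q = 0.920953, giving −½ ln(0.920953) = 0.041173.
1 − 2Q = 0.861574, giving −¼ ln(0.861574) = 0.037249.
d = 0.041173 + 0.037249 = 0.078422.
Under a molecular clock d = 2μt, so t = d/(2μ) = 0.078422 / (2 × 0.02) = 1.96 Myr.

1.96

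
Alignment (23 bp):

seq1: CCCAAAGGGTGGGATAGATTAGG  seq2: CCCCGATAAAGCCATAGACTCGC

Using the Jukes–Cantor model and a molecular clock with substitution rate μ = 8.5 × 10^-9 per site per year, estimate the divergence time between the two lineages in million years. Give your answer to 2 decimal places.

The sequences differ at 11 of 23 sites, so p = 11/23 ≈ 0.478261.
d = −(3/4) ln(1 − 4p/3) = −0.75 ln(1 − 0.637681) = −0.75 ln(0.362319)
  = −0.75 × (-1.015230) = 0.761423 substitutions/site.
Under a molecular clock d = 2μt, so t = d/(2μ) = 0.761423 / (2 × 8.5 × 10^-9) = 44.79 million years.

44.79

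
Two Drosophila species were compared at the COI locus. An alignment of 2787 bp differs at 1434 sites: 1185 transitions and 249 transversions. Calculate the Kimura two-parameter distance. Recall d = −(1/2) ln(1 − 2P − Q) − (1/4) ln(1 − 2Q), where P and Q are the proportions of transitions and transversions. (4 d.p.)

1.4536

P = 1185/2787 ≈ 0.425188 and Q = 249/2787 ≈ 0.089343.
Under the Kimura two-parameter model, d = −½ ln(1 − 2P − Q) − ¼ ln(1 − 2Q).
1 − 2P − Q = 0.060281, giving −½ ln(0.060281) = 1.404369.
1 − 2Q = 0.821314, giving −¼ ln(0.821314) = 0.049212.
d = 1.404369 + 0.049212 = 1.453581.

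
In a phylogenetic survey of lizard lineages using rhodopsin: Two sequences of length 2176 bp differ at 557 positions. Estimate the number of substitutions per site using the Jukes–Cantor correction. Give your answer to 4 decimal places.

p = 557/2176 ≈ 0.255974.
d = −(3/4) ln(1 − 4p/3) = −0.75 ln(1 − 0.341299) = −0.75 ln(0.658701)
  = −0.75 × (-0.417486) = 0.313115 substitutions/site.

0.3131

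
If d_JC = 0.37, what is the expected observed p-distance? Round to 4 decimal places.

p = (3/4)(1 − e^(−4d/3)) = 0.75 × (1 − e^(-0.493333)) = 0.75 × (1 − 0.610588) = 0.292059.

0.2921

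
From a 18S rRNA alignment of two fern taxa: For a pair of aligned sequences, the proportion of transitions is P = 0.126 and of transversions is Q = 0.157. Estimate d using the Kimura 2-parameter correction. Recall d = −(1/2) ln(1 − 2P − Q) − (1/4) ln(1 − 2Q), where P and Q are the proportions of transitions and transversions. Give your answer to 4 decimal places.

Under the Kimura two-parameter model, d = −½ ln(1 − 2P − Q) − ¼ ln(1 − 2Q).
1 − 2P − Q = 0.591, giving −½ ln(0.591) = 0.262970.
1 − 2Q = 0.686, giving −¼ ln(0.686) = 0.094219.
d = 0.262970 + 0.094219 = 0.357189.

0.3572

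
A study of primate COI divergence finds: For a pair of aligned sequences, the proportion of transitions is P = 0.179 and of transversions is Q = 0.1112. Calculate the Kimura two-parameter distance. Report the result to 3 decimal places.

Under the Kimura two-parameter model, d = −½ ln(1 − 2P − Q) − ¼ ln(1 − 2Q).
1 − 2P − Q = 0.5308, giving −½ ln(0.5308) = 0.316685.
1 − 2Q = 0.7776, giving −¼ ln(0.7776) = 0.062886.
d = 0.316685 + 0.062886 = 0.379571.

0.380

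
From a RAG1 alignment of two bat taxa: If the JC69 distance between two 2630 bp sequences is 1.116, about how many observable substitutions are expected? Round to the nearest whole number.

1527

Invert JC69: p = (3/4)(1 − e^(−4d/3)) = 0.75 × (1 − e^(-1.488)) = 0.75 × (1 − 0.225824) = 0.580632.
Expected differing sites = pL ≈ 0.580632 × 2630 = 1527.06216 ≈ 1527.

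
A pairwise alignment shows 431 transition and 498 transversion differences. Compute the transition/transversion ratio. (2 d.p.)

R = 431/498 = 0.865461… ≈ 0.87 (to 2 d.p.).

0.87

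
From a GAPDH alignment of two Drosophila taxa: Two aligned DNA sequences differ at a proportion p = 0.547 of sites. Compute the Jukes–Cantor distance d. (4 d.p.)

0.9802

d = −(3/4) ln(1 − 4p/3) = −0.75 ln(1 − 0.729333) = −0.75 ln(0.270667)
  = −0.75 × (-1.306866) = 0.980150 substitutions/site.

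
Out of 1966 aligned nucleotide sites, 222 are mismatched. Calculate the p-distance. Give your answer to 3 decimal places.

p = 222/1966 = 0.112919… ≈ 0.113 (to 3 d.p.).

0.113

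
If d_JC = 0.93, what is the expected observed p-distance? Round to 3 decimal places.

p = (3/4)(1 − e^(−4d/3)) = 0.75 × (1 − e^(-1.24)) = 0.75 × (1 − 0.289384) = 0.532962.

0.533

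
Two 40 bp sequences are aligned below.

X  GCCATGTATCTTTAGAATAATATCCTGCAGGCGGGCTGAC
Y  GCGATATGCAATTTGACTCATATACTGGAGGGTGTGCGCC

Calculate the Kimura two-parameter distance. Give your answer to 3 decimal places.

Of 40 sites, 4 differences are transitions and 13 are transversions, so P = 4/40 = 0.1 and Q = 13/40 = 0.325.
Under the Kimura two-parameter model, d = −½ ln(1 − 2P − Q) − ¼ ln(1 − 2Q).
1 − 2P − Q = 0.475, giving −½ ln(0.475) = 0.372220.
1 − 2Q = 0.35, giving −¼ ln(0.35) = 0.262456.
d = 0.372220 + 0.262456 = 0.634676.

0.635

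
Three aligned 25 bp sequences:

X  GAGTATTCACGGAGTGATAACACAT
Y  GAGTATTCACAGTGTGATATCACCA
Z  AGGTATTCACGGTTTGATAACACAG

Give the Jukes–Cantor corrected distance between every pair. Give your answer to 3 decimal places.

d(X,Y) = 0.233, d(X,Z) = 0.233, d(Y,Z) = 0.351

X–Y: 5/25 sites differ → p = 0.2, d = −0.75 ln(1 − 0.266667) = 0.232617 ≈ 0.233.
X–Z: 5/25 sites differ → p = 0.2, d = −0.75 ln(1 − 0.266667) = 0.232617 ≈ 0.233.
Y–Z: 7/25 sites differ → p = 0.28, d = −0.75 ln(1 − 0.373333) = 0.350505 ≈ 0.351.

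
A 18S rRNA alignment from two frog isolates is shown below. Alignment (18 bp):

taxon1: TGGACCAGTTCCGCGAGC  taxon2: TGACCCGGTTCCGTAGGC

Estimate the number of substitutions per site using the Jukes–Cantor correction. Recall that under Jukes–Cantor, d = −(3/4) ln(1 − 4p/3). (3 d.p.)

The sequences differ at 6 of 18 sites (3, 4, 7, 14, 15, 16), so p = 6/18 ≈ 0.333333.
d = −(3/4) ln(1 − 4p/3) = −0.75 ln(1 − 0.444444) = −0.75 ln(0.555556)
  = −0.75 × (-0.587786) = 0.440840 substitutions/site.

0.441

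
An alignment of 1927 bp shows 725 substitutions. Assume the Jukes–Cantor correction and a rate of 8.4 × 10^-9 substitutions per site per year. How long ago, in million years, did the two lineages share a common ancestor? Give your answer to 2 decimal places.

p = 725/1927 ≈ 0.376232.
d = −(3/4) ln(1 − 4p/3) = −0.75 ln(1 − 0.501643) = −0.75 ln(0.498357)
  = −0.75 × (-0.696439) = 0.522329 substitutions/site.
Under a molecular clock d = 2μt, so t = d/(2μ) = 0.522329 / (2 × 8.4 × 10^-9) = 31.09 million years.

31.09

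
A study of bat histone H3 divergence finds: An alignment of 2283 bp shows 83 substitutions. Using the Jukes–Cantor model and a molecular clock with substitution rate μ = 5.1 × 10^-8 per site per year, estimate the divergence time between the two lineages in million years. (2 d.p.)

p = 83/2283 ≈ 0.036356.
d = −(3/4) ln(1 − 4p/3) = −0.75 ln(1 − 0.048475) = −0.75 ln(0.951525)
  = −0.75 × (-0.049689) = 0.037267 substitutions/site.
Under a molecular clock d = 2μt, so t = d/(2μ) = 0.037267 / (2 × 5.1 × 10^-8) = 0.37 million years.

0.37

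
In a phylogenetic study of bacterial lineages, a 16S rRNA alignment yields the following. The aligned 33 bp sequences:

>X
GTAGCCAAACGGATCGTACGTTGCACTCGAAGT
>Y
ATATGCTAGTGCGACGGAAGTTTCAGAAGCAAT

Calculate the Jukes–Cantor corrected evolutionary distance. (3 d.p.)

0.871

The sequences differ at 17 of 33 sites, so p = 17/33 ≈ 0.515152.
d = −(3/4) ln(1 − 4p/3) = −0.75 ln(1 − 0.686869) = −0.75 ln(0.313131)
  = −0.75 × (-1.161134) = 0.870851 substitutions/site.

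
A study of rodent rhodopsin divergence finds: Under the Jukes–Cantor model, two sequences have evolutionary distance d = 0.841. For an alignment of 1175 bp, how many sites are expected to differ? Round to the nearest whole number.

Invert JC69: p = (3/4)(1 − e^(−4d/3)) = 0.75 × (1 − e^(-1.121333)) = 0.75 × (1 − 0.325845) = 0.505616.
Expected differing sites = pL ≈ 0.505616 × 1175 = 594.0988 ≈ 594.

594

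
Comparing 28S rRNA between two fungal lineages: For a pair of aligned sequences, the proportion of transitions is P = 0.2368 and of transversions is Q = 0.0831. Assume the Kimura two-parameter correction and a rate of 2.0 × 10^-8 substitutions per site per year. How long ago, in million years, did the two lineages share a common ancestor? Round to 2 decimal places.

Under the Kimura two-parameter model, d = −½ ln(1 − 2P − Q) − ¼ ln(1 − 2Q).
1 − 2P − Q = 0.4433, giving −½ ln(0.4433) = 0.406754.
1 − 2Q = 0.8338, giving −¼ ln(0.8338) = 0.045440.
d = 0.406754 + 0.045440 = 0.452194.
Under a molecular clock d = 2μt, so t = d/(2μ) = 0.452194 / (2 × 2.0 × 10^-8) = 11.30 million years.

11.30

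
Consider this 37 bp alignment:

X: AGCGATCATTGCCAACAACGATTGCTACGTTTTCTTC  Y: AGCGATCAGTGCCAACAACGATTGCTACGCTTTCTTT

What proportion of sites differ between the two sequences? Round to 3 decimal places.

0.081

The sequences differ at 3 of 37 positions (sites 9, 30, 37).
p = 3/37 = 0.081081… ≈ 0.081 (to 3 d.p.).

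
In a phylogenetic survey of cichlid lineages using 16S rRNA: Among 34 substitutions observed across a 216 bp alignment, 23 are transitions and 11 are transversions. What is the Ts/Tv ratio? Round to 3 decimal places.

R = 23/11 = 2.090909… ≈ 2.091 (to 3 d.p.).

2.091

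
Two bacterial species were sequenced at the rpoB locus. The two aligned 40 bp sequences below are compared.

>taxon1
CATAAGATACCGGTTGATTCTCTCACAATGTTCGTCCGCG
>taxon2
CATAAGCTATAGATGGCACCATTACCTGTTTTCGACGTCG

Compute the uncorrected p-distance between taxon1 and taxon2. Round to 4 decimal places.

0.4500

The sequences differ at 18 of 40 positions.
p = 18/40 = 0.4500.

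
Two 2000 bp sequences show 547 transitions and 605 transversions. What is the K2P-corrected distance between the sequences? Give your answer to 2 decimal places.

1.18

P = 547/2000 = 0.2735 and Q = 605/2000 = 0.3025.
Under the Kimura two-parameter model, d = −½ ln(1 − 2P − Q) − ¼ ln(1 − 2Q).
1 − 2P − Q = 0.1505, giving −½ ln(0.1505) = 0.946896.
1 − 2Q = 0.395, giving −¼ ln(0.395) = 0.232217.
d = 0.946896 + 0.232217 = 1.179113.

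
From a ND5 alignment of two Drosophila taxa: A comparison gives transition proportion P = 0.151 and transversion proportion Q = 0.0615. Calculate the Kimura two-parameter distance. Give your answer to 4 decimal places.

0.2587

Under the Kimura two-parameter model, d = −½ ln(1 − 2P − Q) − ¼ ln(1 − 2Q).
1 − 2P − Q = 0.6365, giving −½ ln(0.6365) = 0.225885.
1 − 2Q = 0.877, giving −¼ ln(0.877) = 0.032812.
d = 0.225885 + 0.032812 = 0.258697.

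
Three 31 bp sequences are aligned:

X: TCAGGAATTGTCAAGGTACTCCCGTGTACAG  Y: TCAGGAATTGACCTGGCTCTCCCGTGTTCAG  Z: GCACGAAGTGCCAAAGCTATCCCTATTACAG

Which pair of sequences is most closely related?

X and Y

X–Y: 6/31 differ, p = 0.194, d = 0.224.
X–Z: 11/31 differ, p = 0.355, d = 0.481.
Y–Z: 12/31 differ, p = 0.387, d = 0.544.
The smallest distance is between X and Y.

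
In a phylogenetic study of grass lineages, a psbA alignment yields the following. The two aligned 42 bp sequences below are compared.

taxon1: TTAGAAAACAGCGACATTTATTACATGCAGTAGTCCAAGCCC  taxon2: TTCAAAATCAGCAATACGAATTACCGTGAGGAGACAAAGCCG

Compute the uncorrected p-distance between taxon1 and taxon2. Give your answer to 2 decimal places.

The sequences differ at 16 of 42 positions.
p = 16/42 = 0.380952… ≈ 0.38 (to 2 d.p.).

0.38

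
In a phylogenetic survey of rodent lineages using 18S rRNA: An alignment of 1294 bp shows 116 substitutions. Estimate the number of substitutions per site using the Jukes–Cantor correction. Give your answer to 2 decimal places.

p = 116/1294 ≈ 0.089645.
d = −(3/4) ln(1 − 4p/3) = −0.75 ln(1 − 0.119527) = −0.75 ln(0.880473)
  = −0.75 × (-0.127296) = 0.095472 substitutions/site.

0.10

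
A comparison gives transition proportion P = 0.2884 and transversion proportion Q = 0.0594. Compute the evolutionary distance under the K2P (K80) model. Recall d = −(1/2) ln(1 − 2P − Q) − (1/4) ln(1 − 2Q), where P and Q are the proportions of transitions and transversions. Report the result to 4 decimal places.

0.5372

Under the Kimura two-parameter model, d = −½ ln(1 − 2P − Q) − ¼ ln(1 − 2Q).
1 − 2P − Q = 0.3638, giving −½ ln(0.3638) = 0.505576.
1 − 2Q = 0.8812, giving −¼ ln(0.8812) = 0.031618.
d = 0.505576 + 0.031618 = 0.537194.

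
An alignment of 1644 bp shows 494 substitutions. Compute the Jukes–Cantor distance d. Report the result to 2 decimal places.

0.38

p = 494/1644 ≈ 0.300487.
d = −(3/4) ln(1 − 4p/3) = −0.75 ln(1 − 0.400649) = −0.75 ln(0.599351)
  = −0.75 × (-0.511908) = 0.383931 substitutions/site.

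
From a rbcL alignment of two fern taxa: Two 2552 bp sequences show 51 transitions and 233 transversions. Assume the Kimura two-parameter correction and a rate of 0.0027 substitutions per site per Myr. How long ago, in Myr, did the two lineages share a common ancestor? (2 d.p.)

P = 51/2552 ≈ 0.019984 and Q = 233/2552 ≈ 0.091301.
Under the Kimura two-parameter model, d = −½ ln(1 − 2P − Q) − ¼ ln(1 − 2Q).
1 − 2P − Q = 0.868731, giving −½ ln(0.868731) = 0.070361.
1 − 2Q = 0.817398, giving −¼ ln(0.817398) = 0.050407.
d = 0.070361 + 0.050407 = 0.120768.
Under a molecular clock d = 2μt, so t = d/(2μ) = 0.120768 / (2 × 0.0027) = 22.36 Myr.

22.36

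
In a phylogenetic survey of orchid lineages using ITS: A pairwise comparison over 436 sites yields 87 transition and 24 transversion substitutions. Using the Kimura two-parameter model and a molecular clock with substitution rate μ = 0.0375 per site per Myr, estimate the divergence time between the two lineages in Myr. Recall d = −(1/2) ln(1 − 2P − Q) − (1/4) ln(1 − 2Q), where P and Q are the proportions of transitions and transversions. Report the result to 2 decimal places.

P = 87/436 ≈ 0.199541 and Q = 24/436 ≈ 0.055046.
Under the Kimura two-parameter model, d = −½ ln(1 − 2P − Q) − ¼ ln(1 − 2Q).
1 − 2P − Q = 0.545872, giving −½ ln(0.545872) = 0.302685.
1 − 2Q = 0.889908, giving −¼ ln(0.889908) = 0.029159.
d = 0.302685 + 0.029159 = 0.331844.
Under a molecular clock d = 2μt, so t = d/(2μ) = 0.331844 / (2 × 0.0375) = 4.42 Myr.

4.42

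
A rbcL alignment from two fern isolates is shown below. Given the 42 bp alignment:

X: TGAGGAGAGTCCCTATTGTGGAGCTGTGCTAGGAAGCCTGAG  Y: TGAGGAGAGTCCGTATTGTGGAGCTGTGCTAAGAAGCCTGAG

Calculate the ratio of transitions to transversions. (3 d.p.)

Transitions are A↔G and C↔T; transversions are all other mismatches.
Transitions: 1. Transversions: 1.
R = 1/1 = 1.000.

1.000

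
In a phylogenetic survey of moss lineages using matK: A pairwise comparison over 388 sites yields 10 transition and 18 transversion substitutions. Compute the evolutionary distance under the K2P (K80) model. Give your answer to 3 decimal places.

P = 10/388 ≈ 0.025773 and Q = 18/388 ≈ 0.046392.
Under the Kimura two-parameter model, d = −½ ln(1 − 2P − Q) − ¼ ln(1 − 2Q).
1 − 2P − Q = 0.902062, giving −½ ln(0.902062) = 0.051536.
1 − 2Q = 0.907216, giving −¼ ln(0.907216) = 0.024344.
d = 0.051536 + 0.024344 = 0.075880.

0.076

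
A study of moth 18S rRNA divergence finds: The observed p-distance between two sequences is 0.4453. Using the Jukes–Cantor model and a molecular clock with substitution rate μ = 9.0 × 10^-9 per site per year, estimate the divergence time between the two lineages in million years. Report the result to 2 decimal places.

d = −(3/4) ln(1 − 4p/3) = −0.75 ln(1 − 0.593733) = −0.75 ln(0.406267)
  = −0.75 × (-0.900745) = 0.675559 substitutions/site.
Under a molecular clock d = 2μt, so t = d/(2μ) = 0.675559 / (2 × 9.0 × 10^-9) = 37.53 million years.

37.53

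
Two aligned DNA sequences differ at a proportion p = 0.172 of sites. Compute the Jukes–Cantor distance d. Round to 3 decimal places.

d = −(3/4) ln(1 − 4p/3) = −0.75 ln(1 − 0.229333) = −0.75 ln(0.770667)
  = −0.75 × (-0.260499) = 0.195374 substitutions/site.

0.195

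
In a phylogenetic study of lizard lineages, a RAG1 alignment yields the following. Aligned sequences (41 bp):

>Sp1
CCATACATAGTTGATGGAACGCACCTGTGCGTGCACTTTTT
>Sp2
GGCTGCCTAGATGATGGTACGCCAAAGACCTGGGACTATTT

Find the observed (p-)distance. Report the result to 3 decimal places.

0.415

The sequences differ at 17 of 41 positions.
p = 17/41 = 0.414634… ≈ 0.415 (to 3 d.p.).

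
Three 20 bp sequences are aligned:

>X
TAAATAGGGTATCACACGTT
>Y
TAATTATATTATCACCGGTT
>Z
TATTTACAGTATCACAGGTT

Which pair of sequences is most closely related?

X–Y: 6/20 differ, p = 0.300, d = 0.383.
X–Z: 5/20 differ, p = 0.250, d = 0.304.
Y–Z: 4/20 differ, p = 0.200, d = 0.233.
The smallest distance is between Y and Z.

Y and Z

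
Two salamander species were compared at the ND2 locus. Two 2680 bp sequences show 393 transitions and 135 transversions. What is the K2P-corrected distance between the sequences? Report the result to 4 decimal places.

P = 393/2680 ≈ 0.146642 and Q = 135/2680 ≈ 0.050373.
Under the Kimura two-parameter model, d = −½ ln(1 − 2P − Q) − ¼ ln(1 − 2Q).
1 − 2P − Q = 0.656343, giving −½ ln(0.656343) = 0.210536.
1 − 2Q = 0.899254, giving −¼ ln(0.899254) = 0.026547.
d = 0.210536 + 0.026547 = 0.237083.

0.2371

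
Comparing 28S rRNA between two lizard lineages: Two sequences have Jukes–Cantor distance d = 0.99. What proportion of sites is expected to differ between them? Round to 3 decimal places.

0.550

p = (3/4)(1 − e^(−4d/3)) = 0.75 × (1 − e^(-1.32)) = 0.75 × (1 − 0.267135) = 0.549649.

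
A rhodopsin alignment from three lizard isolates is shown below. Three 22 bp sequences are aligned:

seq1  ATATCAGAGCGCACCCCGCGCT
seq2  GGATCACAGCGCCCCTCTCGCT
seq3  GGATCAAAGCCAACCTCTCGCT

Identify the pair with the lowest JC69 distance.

seq2 and seq3

seq1–seq2: 6/22 differ, p = 0.273, d = 0.339.
seq1–seq3: 7/22 differ, p = 0.318, d = 0.414.
seq2–seq3: 4/22 differ, p = 0.182, d = 0.208.
The smallest distance is between seq2 and seq3.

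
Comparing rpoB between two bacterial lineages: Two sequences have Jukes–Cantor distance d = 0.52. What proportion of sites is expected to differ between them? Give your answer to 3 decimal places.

p = (3/4)(1 − e^(−4d/3)) = 0.75 × (1 − e^(-0.693333)) = 0.75 × (1 − 0.499907) = 0.375070.

0.375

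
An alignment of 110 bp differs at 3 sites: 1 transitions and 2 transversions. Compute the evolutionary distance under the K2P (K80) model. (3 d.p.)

P = 1/110 ≈ 0.009091 and Q = 2/110 ≈ 0.018182.
Under the Kimura two-parameter model, d = −½ ln(1 − 2P − Q) − ¼ ln(1 − 2Q).
1 − 2P − Q = 0.963636, giving −½ ln(0.963636) = 0.018521.
1 − 2Q = 0.963636, giving −¼ ln(0.963636) = 0.009260.
d = 0.018521 + 0.009260 = 0.027781.

0.028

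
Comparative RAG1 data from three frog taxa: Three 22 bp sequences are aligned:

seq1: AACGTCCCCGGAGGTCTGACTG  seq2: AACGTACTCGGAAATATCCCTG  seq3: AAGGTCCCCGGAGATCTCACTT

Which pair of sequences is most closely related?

seq1–seq2: 7/22 differ, p = 0.318, d = 0.414.
seq1–seq3: 4/22 differ, p = 0.182, d = 0.208.
seq2–seq3: 7/22 differ, p = 0.318, d = 0.414.
The smallest distance is between seq1 and seq3.

seq1 and seq3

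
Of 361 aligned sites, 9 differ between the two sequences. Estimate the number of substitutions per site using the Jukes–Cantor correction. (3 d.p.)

0.025

p = 9/361 ≈ 0.024931.
d = −(3/4) ln(1 − 4p/3) = −0.75 ln(1 − 0.033241) = −0.75 ln(0.966759)
  = −0.75 × (-0.033806) = 0.025355 substitutions/site.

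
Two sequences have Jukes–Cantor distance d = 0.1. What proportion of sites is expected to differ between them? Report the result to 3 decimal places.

p = (3/4)(1 − e^(−4d/3)) = 0.75 × (1 − e^(-0.133333)) = 0.75 × (1 − 0.875174) = 0.093620.

0.094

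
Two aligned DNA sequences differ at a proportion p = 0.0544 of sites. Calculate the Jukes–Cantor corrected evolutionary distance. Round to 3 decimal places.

0.056

d = −(3/4) ln(1 − 4p/3) = −0.75 ln(1 − 0.072533) = −0.75 ln(0.927467)
  = −0.75 × (-0.075298) = 0.056474 substitutions/site.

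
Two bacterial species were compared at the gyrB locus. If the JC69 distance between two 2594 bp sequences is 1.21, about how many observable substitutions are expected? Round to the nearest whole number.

1558

Invert JC69: p = (3/4)(1 − e^(−4d/3)) = 0.75 × (1 − e^(-1.613333)) = 0.75 × (1 − 0.199222) = 0.600584.
Expected differing sites = pL ≈ 0.600584 × 2594 = 1557.914896 ≈ 1558.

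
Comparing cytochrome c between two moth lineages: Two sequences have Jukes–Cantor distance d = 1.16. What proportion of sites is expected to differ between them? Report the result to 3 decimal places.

p = (3/4)(1 − e^(−4d/3)) = 0.75 × (1 − e^(-1.546667)) = 0.75 × (1 − 0.212957) = 0.590282.

0.590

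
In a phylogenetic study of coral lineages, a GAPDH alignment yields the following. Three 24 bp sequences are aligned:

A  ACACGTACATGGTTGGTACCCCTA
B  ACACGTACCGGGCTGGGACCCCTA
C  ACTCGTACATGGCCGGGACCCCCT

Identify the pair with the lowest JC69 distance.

A and B

A–B: 4/24 differ, p = 0.167, d = 0.188.
A–C: 6/24 differ, p = 0.250, d = 0.304.
B–C: 6/24 differ, p = 0.250, d = 0.304.
The smallest distance is between A and B.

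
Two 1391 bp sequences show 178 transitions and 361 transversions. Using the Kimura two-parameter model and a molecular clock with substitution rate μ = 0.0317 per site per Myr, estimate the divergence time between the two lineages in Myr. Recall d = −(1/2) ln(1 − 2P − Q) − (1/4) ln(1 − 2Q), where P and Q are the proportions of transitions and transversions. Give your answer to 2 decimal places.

8.60

P = 178/1391 ≈ 0.127965 and Q = 361/1391 ≈ 0.259526.
Under the Kimura two-parameter model, d = −½ ln(1 − 2P − Q) − ¼ ln(1 − 2Q).
1 − 2P − Q = 0.484544, giving −½ ln(0.484544) = 0.362274.
1 − 2Q = 0.480948, giving −¼ ln(0.480948) = 0.182999.
d = 0.362274 + 0.182999 = 0.545273.
Under a molecular clock d = 2μt, so t = d/(2μ) = 0.545273 / (2 × 0.0317) = 8.60 Myr.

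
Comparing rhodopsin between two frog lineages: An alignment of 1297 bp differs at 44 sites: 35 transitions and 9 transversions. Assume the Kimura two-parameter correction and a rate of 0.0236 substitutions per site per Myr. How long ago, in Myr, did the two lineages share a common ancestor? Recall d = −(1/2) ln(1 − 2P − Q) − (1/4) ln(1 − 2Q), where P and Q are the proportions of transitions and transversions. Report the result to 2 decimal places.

0.74

P = 35/1297 ≈ 0.026985 and Q = 9/1297 ≈ 0.006939.
Under the Kimura two-parameter model, d = −½ ln(1 − 2P − Q) − ¼ ln(1 − 2Q).
1 − 2P − Q = 0.939091, giving −½ ln(0.939091) = 0.031421.
1 − 2Q = 0.986122, giving −¼ ln(0.986122) = 0.003494.
d = 0.031421 + 0.003494 = 0.034915.
Under a molecular clock d = 2μt, so t = d/(2μ) = 0.034915 / (2 × 0.0236) = 0.74 Myr.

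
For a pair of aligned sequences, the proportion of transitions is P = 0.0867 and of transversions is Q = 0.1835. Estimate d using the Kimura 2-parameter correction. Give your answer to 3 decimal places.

0.335

Under the Kimura two-parameter model, d = −½ ln(1 − 2P − Q) − ¼ ln(1 − 2Q).
1 − 2P − Q = 0.6431, giving −½ ln(0.6431) = 0.220728.
1 − 2Q = 0.633, giving −¼ ln(0.633) = 0.114321.
d = 0.220728 + 0.114321 = 0.335049.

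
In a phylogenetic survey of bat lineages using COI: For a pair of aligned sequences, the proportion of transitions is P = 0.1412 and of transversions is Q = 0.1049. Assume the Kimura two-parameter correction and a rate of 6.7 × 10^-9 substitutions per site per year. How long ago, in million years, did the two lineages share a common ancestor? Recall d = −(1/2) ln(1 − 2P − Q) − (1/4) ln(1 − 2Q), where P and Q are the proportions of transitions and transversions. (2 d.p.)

Under the Kimura two-parameter model, d = −½ ln(1 − 2P − Q) − ¼ ln(1 − 2Q).
1 − 2P − Q = 0.6127, giving −½ ln(0.6127) = 0.244940.
1 − 2Q = 0.7902, giving −¼ ln(0.7902) = 0.058867.
d = 0.244940 + 0.058867 = 0.303807.
Under a molecular clock d = 2μt, so t = d/(2μ) = 0.303807 / (2 × 6.7 × 10^-9) = 22.67 million years.

22.67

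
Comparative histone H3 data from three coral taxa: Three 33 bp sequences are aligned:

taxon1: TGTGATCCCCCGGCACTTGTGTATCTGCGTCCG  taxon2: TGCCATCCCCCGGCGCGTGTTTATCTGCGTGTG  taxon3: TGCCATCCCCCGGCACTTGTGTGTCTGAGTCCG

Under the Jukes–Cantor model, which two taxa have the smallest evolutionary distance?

taxon1–taxon2: 7/33 differ, p = 0.212, d = 0.249.
taxon1–taxon3: 4/33 differ, p = 0.121, d = 0.132.
taxon2–taxon3: 7/33 differ, p = 0.212, d = 0.249.
The smallest distance is between taxon1 and taxon3.

taxon1 and taxon3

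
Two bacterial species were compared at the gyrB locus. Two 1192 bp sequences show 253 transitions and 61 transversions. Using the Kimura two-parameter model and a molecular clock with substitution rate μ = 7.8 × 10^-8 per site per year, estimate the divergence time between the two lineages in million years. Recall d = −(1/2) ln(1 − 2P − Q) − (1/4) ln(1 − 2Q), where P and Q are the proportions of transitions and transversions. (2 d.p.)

2.24

P = 253/1192 ≈ 0.212248 and Q = 61/1192 ≈ 0.051174.
Under the Kimura two-parameter model, d = −½ ln(1 − 2P − Q) − ¼ ln(1 − 2Q).
1 − 2P − Q = 0.52433, giving −½ ln(0.52433) = 0.322817.
1 − 2Q = 0.897652, giving −¼ ln(0.897652) = 0.026993.
d = 0.322817 + 0.026993 = 0.349810.
Under a molecular clock d = 2μt, so t = d/(2μ) = 0.349810 / (2 × 7.8 × 10^-8) = 2.24 million years.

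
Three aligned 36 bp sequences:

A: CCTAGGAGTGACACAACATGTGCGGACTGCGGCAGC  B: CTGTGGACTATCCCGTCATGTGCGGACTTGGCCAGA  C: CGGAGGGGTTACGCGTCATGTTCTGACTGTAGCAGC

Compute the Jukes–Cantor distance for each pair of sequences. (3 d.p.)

A–B: 13/36 sites differ → p ≈ 0.361111, d = −0.75 ln(1 − 0.481481) = 0.492584 ≈ 0.493.
A–C: 11/36 sites differ → p ≈ 0.305556, d = −0.75 ln(1 − 0.407408) = 0.392437 ≈ 0.392.
B–C: 14/36 sites differ → p ≈ 0.388889, d = −0.75 ln(1 − 0.518519) = 0.548166 ≈ 0.548.

d(A,B) = 0.493, d(A,C) = 0.392, d(B,C) = 0.548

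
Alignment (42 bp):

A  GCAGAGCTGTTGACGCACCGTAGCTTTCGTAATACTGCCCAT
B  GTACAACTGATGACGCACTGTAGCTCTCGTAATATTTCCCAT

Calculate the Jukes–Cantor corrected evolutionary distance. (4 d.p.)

The sequences differ at 8 of 42 sites (2, 4, 6, 10, 19, 26, 35, 37), so p = 8/42 ≈ 0.190476.
d = −(3/4) ln(1 − 4p/3) = −0.75 ln(1 − 0.253968) = −0.75 ln(0.746032)
  = −0.75 × (-0.292987) = 0.219740 substitutions/site.

0.2197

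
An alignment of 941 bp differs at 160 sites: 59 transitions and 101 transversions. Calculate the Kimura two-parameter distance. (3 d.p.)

P = 59/941 ≈ 0.062699 and Q = 101/941 ≈ 0.107333.
Under the Kimura two-parameter model, d = −½ ln(1 − 2P − Q) − ¼ ln(1 − 2Q).
1 − 2P − Q = 0.767269, giving −½ ln(0.767269) = 0.132459.
1 − 2Q = 0.785334, giving −¼ ln(0.785334) = 0.060412.
d = 0.132459 + 0.060412 = 0.192871.

0.193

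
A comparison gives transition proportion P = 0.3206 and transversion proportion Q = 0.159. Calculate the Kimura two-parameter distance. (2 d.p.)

Under the Kimura two-parameter model, d = −½ ln(1 − 2P − Q) − ¼ ln(1 − 2Q).
1 − 2P − Q = 0.1998, giving −½ ln(0.1998) = 0.805219.
1 − 2Q = 0.682, giving −¼ ln(0.682) = 0.095681.
d = 0.805219 + 0.095681 = 0.900900.

0.90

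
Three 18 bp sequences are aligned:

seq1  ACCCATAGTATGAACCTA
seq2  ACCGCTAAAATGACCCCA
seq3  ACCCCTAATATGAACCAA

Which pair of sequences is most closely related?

seq1 and seq3

seq1–seq2: 6/18 differ, p = 0.333, d = 0.441.
seq1–seq3: 3/18 differ, p = 0.167, d = 0.188.
seq2–seq3: 4/18 differ, p = 0.222, d = 0.264.
The smallest distance is between seq1 and seq3.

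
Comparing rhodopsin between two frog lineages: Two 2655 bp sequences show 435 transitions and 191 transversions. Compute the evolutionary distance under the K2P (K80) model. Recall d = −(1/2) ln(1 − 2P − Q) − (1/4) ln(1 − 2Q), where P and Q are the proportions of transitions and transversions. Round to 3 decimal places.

P = 435/2655 ≈ 0.163842 and Q = 191/2655 ≈ 0.07194.
Under the Kimura two-parameter model, d = −½ ln(1 − 2P − Q) − ¼ ln(1 − 2Q).
1 − 2P − Q = 0.600376, giving −½ ln(0.600376) = 0.255100.
1 − 2Q = 0.85612, giving −¼ ln(0.85612) = 0.038836.
d = 0.255100 + 0.038836 = 0.293936.

0.294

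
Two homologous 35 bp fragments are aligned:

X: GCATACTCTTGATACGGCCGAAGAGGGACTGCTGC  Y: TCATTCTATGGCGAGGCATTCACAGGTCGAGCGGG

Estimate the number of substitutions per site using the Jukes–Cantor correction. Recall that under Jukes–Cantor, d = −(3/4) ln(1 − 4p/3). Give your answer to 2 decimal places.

0.96

The sequences differ at 19 of 35 sites, so p = 19/35 ≈ 0.542857.
d = −(3/4) ln(1 − 4p/3) = −0.75 ln(1 − 0.723809) = −0.75 ln(0.276191)
  = −0.75 × (-1.286663) = 0.964997 substitutions/site.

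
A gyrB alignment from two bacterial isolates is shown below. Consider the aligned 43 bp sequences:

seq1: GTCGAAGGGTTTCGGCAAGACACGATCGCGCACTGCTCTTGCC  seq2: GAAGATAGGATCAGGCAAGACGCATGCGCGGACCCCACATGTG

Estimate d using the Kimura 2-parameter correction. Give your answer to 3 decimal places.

Of 43 sites, 6 differences are transitions and 12 are transversions, so P = 6/43 ≈ 0.139535 and Q = 12/43 ≈ 0.27907.
Under the Kimura two-parameter model, d = −½ ln(1 − 2P − Q) − ¼ ln(1 − 2Q).
1 − 2P − Q = 0.44186, giving −½ ln(0.44186) = 0.408381.
1 − 2Q = 0.44186, giving −¼ ln(0.44186) = 0.204191.
d = 0.408381 + 0.204191 = 0.612572.

0.613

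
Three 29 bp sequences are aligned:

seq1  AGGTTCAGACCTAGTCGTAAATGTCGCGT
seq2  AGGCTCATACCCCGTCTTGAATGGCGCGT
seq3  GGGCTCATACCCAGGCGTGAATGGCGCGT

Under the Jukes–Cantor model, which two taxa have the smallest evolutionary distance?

seq2 and seq3

seq1–seq2: 7/29 differ, p = 0.241, d = 0.291.
seq1–seq3: 7/29 differ, p = 0.241, d = 0.291.
seq2–seq3: 4/29 differ, p = 0.138, d = 0.152.
The smallest distance is between seq2 and seq3.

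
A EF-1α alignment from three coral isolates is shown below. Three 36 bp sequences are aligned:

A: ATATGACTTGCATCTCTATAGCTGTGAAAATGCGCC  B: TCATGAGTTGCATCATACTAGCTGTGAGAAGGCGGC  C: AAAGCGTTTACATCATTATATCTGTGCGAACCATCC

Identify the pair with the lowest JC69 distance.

A–B: 10/36 differ, p = 0.278, d = 0.347.
A–C: 15/36 differ, p = 0.417, d = 0.608.
B–C: 16/36 differ, p = 0.444, d = 0.673.
The smallest distance is between A and B.

A and B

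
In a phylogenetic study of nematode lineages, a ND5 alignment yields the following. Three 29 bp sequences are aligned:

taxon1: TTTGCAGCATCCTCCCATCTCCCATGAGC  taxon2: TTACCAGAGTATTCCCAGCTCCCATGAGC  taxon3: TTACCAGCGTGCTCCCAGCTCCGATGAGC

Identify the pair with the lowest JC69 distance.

taxon1–taxon2: 7/29 differ, p = 0.241, d = 0.291.
taxon1–taxon3: 6/29 differ, p = 0.207, d = 0.242.
taxon2–taxon3: 4/29 differ, p = 0.138, d = 0.152.
The smallest distance is between taxon2 and taxon3.

taxon2 and taxon3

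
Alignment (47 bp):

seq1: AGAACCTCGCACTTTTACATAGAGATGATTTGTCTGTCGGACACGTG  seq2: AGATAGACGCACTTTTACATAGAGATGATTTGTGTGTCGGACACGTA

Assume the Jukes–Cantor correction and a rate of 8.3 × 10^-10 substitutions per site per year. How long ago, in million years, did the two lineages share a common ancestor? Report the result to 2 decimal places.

The sequences differ at 6 of 47 sites (4, 5, 6, 7, 34, 47), so p = 6/47 ≈ 0.12766.
d = −(3/4) ln(1 − 4p/3) = −0.75 ln(1 − 0.170213) = −0.75 ln(0.829787)
  = −0.75 × (-0.186586) = 0.139940 substitutions/site.
Under a molecular clock d = 2μt, so t = d/(2μ) = 0.139940 / (2 × 8.3 × 10^-10) = 84.30 million years.

84.30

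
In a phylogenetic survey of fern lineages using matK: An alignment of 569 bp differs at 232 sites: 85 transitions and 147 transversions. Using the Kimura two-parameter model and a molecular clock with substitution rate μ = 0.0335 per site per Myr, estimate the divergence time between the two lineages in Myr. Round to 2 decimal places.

P = 85/569 ≈ 0.149385 and Q = 147/569 ≈ 0.258348.
Under the Kimura two-parameter model, d = −½ ln(1 − 2P − Q) − ¼ ln(1 − 2Q).
1 − 2P − Q = 0.442882, giving −½ ln(0.442882) = 0.407226.
1 − 2Q = 0.483304, giving −¼ ln(0.483304) = 0.181777.
d = 0.407226 + 0.181777 = 0.589003.
Under a molecular clock d = 2μt, so t = d/(2μ) = 0.589003 / (2 × 0.0335) = 8.79 Myr.

8.79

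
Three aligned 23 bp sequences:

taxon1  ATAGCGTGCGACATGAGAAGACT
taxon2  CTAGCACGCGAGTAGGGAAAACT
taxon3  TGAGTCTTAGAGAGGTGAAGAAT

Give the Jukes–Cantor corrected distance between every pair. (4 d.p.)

d(taxon1,taxon2) = 0.4674, d(taxon1,taxon3) = 0.6501, d(taxon2,taxon3) = 0.8922

taxon1–taxon2: 8/23 sites differ → p ≈ 0.347826, d = −0.75 ln(1 − 0.463768) = 0.467391 ≈ 0.4674.
taxon1–taxon3: 10/23 sites differ → p ≈ 0.434783, d = −0.75 ln(1 − 0.579711) = 0.650110 ≈ 0.6501.
taxon2–taxon3: 12/23 sites differ → p ≈ 0.521739, d = −0.75 ln(1 − 0.695652) = 0.892188 ≈ 0.8922.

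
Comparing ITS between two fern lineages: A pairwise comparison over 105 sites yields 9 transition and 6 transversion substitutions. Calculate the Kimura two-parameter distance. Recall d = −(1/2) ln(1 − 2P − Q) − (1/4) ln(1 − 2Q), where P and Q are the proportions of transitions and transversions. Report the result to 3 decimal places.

P = 9/105 ≈ 0.085714 and Q = 6/105 ≈ 0.057143.
Under the Kimura two-parameter model, d = −½ ln(1 − 2P − Q) − ¼ ln(1 − 2Q).
1 − 2P − Q = 0.771429, giving −½ ln(0.771429) = 0.129755.
1 − 2Q = 0.885714, giving −¼ ln(0.885714) = 0.030340.
d = 0.129755 + 0.030340 = 0.160095.

0.160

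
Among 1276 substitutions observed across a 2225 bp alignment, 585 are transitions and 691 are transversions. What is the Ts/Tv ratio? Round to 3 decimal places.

0.847

R = 585/691 = 0.846599… ≈ 0.847 (to 3 d.p.).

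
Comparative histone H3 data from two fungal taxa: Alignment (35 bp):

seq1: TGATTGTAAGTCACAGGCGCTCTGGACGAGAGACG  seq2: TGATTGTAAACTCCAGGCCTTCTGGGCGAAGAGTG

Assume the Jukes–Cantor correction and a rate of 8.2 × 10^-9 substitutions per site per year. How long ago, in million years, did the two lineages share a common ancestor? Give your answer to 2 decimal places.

The sequences differ at 12 of 35 sites, so p = 12/35 ≈ 0.342857.
d = −(3/4) ln(1 − 4p/3) = −0.75 ln(1 − 0.457143) = −0.75 ln(0.542857)
  = −0.75 × (-0.610909) = 0.458182 substitutions/site.
Under a molecular clock d = 2μt, so t = d/(2μ) = 0.458182 / (2 × 8.2 × 10^-9) = 27.94 million years.

27.94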